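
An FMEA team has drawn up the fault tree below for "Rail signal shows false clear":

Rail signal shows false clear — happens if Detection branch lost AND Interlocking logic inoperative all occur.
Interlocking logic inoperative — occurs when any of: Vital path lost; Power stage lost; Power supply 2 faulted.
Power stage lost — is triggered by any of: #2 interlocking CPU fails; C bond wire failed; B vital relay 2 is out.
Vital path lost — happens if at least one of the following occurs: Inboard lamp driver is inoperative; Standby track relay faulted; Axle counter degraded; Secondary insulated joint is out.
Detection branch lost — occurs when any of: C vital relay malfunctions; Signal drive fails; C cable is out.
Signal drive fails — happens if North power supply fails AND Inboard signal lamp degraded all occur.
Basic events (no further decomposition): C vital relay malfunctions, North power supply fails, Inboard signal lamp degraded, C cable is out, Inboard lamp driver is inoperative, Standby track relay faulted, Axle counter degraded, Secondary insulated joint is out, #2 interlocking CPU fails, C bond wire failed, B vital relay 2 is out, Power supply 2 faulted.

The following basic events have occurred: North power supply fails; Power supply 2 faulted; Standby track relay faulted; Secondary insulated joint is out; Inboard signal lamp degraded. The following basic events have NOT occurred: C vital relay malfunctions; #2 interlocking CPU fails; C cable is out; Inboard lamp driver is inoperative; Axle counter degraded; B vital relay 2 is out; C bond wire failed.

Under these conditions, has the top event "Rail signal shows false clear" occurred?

Signal drive fails [AND]: North power supply fails=occurs, Inboard signal lamp degraded=occurs → all inputs occur → occurs.
Detection branch lost [OR]: C vital relay malfunctions=not, Signal drive fails=occurs, C cable is out=not → at least one input occurs → occurs.
Vital path lost [OR]: Inboard lamp driver is inoperative=not, Standby track relay faulted=occurs, Axle counter degraded=not, Secondary insulated joint is out=occurs → at least one input occurs → occurs.
Power stage lost [OR]: #2 interlocking CPU fails=not, C bond wire failed=not, B vital relay 2 is out=not → no input occurs → does not occur.
Interlocking logic inoperative [OR]: Vital path lost=occurs, Power stage lost=not, Power supply 2 faulted=occurs → at least one input occurs → occurs.
Rail signal shows false clear [AND]: Detection branch lost=occurs, Interlocking logic inoperative=occurs → all inputs occur → occurs.

Yes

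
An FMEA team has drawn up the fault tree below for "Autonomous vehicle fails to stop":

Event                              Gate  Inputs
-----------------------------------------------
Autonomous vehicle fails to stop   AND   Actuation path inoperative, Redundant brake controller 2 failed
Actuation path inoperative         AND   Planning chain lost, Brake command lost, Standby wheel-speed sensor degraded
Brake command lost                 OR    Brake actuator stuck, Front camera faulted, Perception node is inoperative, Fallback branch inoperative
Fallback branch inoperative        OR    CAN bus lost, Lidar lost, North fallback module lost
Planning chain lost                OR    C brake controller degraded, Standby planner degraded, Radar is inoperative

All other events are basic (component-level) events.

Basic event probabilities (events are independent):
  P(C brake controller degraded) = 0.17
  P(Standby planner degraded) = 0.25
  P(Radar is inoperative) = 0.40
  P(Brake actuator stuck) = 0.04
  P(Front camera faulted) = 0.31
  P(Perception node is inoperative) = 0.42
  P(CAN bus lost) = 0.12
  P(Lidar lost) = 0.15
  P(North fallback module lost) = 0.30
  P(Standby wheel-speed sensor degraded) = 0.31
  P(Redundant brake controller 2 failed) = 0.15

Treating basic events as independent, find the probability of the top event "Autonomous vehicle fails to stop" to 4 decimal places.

0.0233

P(Planning chain lost) [OR] = 1 − (1−0.17) × (1−0.25) × (1−0.40) = 0.626500
P(Fallback branch inoperative) [OR] = 1 − (1−0.12) × (1−0.15) × (1−0.30) = 0.476400
P(Brake command lost) [OR] = 1 − (1−0.04) × (1−0.31) × (1−0.42) × (1−0.476400) = 0.798837
P(Actuation path inoperative) [AND] = 0.626500 × 0.798837 × 0.31 = 0.155146
P(Autonomous vehicle fails to stop) [AND] = 0.155146 × 0.15 = 0.023272
Rounded to 4 decimal places: P(Autonomous vehicle fails to stop) ≈ 0.0233.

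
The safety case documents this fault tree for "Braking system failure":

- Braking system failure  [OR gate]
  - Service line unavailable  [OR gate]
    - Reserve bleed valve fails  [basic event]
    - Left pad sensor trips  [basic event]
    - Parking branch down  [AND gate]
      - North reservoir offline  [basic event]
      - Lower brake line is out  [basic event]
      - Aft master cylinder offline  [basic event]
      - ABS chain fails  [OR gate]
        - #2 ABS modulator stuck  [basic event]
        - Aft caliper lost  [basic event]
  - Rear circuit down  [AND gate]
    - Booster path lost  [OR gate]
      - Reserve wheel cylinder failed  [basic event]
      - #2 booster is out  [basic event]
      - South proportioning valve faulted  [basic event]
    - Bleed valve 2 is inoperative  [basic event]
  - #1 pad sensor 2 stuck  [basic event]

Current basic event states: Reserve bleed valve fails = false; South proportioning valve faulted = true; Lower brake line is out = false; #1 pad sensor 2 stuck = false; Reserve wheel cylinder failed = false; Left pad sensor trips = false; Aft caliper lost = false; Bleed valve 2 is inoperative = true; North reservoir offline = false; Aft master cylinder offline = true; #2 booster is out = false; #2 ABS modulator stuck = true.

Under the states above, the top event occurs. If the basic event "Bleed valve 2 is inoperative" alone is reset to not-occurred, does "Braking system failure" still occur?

Counterfactual: set "Bleed valve 2 is inoperative" to not occurred.
ABS chain fails [OR]: #2 ABS modulator stuck=occurs, Aft caliper lost=not → at least one input occurs → occurs.
Parking branch down [AND]: North reservoir offline=not, Lower brake line is out=not, Aft master cylinder offline=occurs, ABS chain fails=occurs → not all inputs occur → does not occur.
Service line unavailable [OR]: Reserve bleed valve fails=not, Left pad sensor trips=not, Parking branch down=not → no input occurs → does not occur.
Booster path lost [OR]: Reserve wheel cylinder failed=not, #2 booster is out=not, South proportioning valve faulted=occurs → at least one input occurs → occurs.
Rear circuit down [AND]: Booster path lost=occurs, Bleed valve 2 is inoperative=not → not all inputs occur → does not occur.
Braking system failure [OR]: Service line unavailable=not, Rear circuit down=not, #1 pad sensor 2 stuck=not → no input occurs → does not occur.

No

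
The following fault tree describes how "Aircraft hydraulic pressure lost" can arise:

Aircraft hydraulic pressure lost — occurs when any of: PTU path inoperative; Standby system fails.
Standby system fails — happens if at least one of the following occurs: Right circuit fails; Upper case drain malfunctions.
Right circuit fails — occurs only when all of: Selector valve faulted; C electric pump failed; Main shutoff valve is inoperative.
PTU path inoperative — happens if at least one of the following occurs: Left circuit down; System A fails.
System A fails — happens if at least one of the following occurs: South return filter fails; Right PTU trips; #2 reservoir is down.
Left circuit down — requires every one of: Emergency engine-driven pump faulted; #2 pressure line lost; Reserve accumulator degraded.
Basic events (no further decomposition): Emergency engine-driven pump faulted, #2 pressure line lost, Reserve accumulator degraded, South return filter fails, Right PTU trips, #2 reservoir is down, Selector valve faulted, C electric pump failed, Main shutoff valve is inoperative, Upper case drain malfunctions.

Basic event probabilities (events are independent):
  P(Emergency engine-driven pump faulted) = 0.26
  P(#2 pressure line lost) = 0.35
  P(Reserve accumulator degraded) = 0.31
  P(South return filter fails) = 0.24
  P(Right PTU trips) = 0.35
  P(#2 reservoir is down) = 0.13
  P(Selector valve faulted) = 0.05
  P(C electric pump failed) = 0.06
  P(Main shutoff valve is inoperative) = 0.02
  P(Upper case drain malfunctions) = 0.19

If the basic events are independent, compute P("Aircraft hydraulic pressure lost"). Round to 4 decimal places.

0.6617

P(Left circuit down) [AND] = 0.26 × 0.35 × 0.31 = 0.028210
P(System A fails) [OR] = 1 − (1−0.24) × (1−0.35) × (1−0.13) = 0.570220
P(PTU path inoperative) [OR] = 1 − (1−0.028210) × (1−0.570220) = 0.582344
P(Right circuit fails) [AND] = 0.05 × 0.06 × 0.02 = 0.000060
P(Standby system fails) [OR] = 1 − (1−0.000060) × (1−0.19) = 0.190049
P(Aircraft hydraulic pressure lost) [OR] = 1 − (1−0.582344) × (1−0.190049) = 0.661719
Rounded to 4 decimal places: P(Aircraft hydraulic pressure lost) ≈ 0.6617.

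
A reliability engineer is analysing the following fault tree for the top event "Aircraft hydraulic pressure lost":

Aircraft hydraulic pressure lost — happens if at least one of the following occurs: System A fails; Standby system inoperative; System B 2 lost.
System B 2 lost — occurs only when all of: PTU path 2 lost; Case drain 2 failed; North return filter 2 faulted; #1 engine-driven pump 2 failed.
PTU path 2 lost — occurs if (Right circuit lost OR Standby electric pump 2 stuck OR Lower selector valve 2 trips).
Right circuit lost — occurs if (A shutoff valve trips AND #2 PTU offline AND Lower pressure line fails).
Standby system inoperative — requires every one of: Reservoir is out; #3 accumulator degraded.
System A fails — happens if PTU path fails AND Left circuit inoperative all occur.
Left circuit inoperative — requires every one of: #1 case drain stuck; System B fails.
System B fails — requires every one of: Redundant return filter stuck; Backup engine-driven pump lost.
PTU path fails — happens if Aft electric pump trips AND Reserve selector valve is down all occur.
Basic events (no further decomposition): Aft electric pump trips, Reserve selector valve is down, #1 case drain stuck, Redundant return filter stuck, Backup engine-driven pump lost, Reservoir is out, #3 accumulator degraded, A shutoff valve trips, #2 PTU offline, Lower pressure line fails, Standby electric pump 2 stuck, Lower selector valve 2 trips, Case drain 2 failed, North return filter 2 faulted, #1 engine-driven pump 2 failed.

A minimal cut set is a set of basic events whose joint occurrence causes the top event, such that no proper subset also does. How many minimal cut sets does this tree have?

PTU path fails [AND]: one cut set from each child combined → 1 × 1 = 1 cut set(s).
System B fails [AND]: one cut set from each child combined → 1 × 1 = 1 cut set(s).
Left circuit inoperative [AND]: one cut set from each child combined → 1 × 1 = 1 cut set(s).
System A fails [AND]: one cut set from each child combined → 1 × 1 = 1 cut set(s).
Standby system inoperative [AND]: one cut set from each child combined → 1 × 1 = 1 cut set(s).
Right circuit lost [AND]: one cut set from each child combined → 1 × 1 × 1 = 1 cut set(s).
PTU path 2 lost [OR]: union of children's cut sets → 3 cut set(s).
System B 2 lost [AND]: one cut set from each child combined → 3 × 1 × 1 × 1 = 3 cut set(s).
Aircraft hydraulic pressure lost [OR]: union of children's cut sets → 5 cut set(s).
Minimal cut sets: {#1 case drain stuck, Aft electric pump trips, Backup engine-driven pump lost, Redundant return filter stuck, Reserve selector valve is down}; {#3 accumulator degraded, Reservoir is out}; {#1 engine-driven pump 2 failed, #2 PTU offline, A shutoff valve trips, Case drain 2 failed, Lower pressure line fails, North return filter 2 faulted}; {#1 engine-driven pump 2 failed, Case drain 2 failed, North return filter 2 faulted, Standby electric pump 2 stuck}; {#1 engine-driven pump 2 failed, Case drain 2 failed, Lower selector valve 2 trips, North return filter 2 faulted}.

5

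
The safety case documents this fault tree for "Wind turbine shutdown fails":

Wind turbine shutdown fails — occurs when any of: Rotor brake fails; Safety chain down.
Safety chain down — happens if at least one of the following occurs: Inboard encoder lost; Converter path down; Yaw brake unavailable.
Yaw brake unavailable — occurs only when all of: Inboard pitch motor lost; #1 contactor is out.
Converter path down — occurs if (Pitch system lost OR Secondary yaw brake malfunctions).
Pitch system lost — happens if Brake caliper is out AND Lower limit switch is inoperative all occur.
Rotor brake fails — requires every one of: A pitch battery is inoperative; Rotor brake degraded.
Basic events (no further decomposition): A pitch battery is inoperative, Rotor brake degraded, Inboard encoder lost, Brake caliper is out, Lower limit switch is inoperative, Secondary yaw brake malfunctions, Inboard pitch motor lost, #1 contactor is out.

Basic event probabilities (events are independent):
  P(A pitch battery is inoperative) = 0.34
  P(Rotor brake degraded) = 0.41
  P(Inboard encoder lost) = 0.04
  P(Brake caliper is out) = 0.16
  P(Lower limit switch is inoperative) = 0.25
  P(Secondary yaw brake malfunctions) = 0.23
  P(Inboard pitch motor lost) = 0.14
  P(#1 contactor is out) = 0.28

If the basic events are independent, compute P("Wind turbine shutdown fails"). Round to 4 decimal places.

0.4132

P(Rotor brake fails) [AND] = 0.34 × 0.41 = 0.139400
P(Pitch system lost) [AND] = 0.16 × 0.25 = 0.040000
P(Converter path down) [OR] = 1 − (1−0.040000) × (1−0.23) = 0.260800
P(Yaw brake unavailable) [AND] = 0.14 × 0.28 = 0.039200
P(Safety chain down) [OR] = 1 − (1−0.04) × (1−0.260800) × (1−0.039200) = 0.318186
P(Wind turbine shutdown fails) [OR] = 1 − (1−0.139400) × (1−0.318186) = 0.413231
Rounded to 4 decimal places: P(Wind turbine shutdown fails) ≈ 0.4132.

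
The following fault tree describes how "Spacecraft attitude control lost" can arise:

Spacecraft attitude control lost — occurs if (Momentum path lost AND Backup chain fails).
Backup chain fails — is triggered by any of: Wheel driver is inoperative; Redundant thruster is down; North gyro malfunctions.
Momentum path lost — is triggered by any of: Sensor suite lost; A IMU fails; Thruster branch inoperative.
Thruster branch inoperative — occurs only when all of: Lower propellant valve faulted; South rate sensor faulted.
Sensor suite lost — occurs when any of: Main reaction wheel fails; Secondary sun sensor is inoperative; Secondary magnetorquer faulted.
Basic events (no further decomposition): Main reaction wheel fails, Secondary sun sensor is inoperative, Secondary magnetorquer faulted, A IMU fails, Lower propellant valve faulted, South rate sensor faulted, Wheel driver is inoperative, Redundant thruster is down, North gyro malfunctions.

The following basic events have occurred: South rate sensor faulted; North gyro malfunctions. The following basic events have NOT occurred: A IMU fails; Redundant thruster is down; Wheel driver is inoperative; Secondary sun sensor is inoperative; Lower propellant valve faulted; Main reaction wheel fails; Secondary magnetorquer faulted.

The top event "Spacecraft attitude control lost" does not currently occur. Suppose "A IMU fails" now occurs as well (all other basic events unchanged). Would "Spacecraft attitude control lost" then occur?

Yes

Counterfactual: set "A IMU fails" to occurred.
Sensor suite lost [OR]: Main reaction wheel fails=not, Secondary sun sensor is inoperative=not, Secondary magnetorquer faulted=not → no input occurs → does not occur.
Thruster branch inoperative [AND]: Lower propellant valve faulted=not, South rate sensor faulted=occurs → not all inputs occur → does not occur.
Momentum path lost [OR]: Sensor suite lost=not, A IMU fails=occurs, Thruster branch inoperative=not → at least one input occurs → occurs.
Backup chain fails [OR]: Wheel driver is inoperative=not, Redundant thruster is down=not, North gyro malfunctions=occurs → at least one input occurs → occurs.
Spacecraft attitude control lost [AND]: Momentum path lost=occurs, Backup chain fails=occurs → all inputs occur → occurs.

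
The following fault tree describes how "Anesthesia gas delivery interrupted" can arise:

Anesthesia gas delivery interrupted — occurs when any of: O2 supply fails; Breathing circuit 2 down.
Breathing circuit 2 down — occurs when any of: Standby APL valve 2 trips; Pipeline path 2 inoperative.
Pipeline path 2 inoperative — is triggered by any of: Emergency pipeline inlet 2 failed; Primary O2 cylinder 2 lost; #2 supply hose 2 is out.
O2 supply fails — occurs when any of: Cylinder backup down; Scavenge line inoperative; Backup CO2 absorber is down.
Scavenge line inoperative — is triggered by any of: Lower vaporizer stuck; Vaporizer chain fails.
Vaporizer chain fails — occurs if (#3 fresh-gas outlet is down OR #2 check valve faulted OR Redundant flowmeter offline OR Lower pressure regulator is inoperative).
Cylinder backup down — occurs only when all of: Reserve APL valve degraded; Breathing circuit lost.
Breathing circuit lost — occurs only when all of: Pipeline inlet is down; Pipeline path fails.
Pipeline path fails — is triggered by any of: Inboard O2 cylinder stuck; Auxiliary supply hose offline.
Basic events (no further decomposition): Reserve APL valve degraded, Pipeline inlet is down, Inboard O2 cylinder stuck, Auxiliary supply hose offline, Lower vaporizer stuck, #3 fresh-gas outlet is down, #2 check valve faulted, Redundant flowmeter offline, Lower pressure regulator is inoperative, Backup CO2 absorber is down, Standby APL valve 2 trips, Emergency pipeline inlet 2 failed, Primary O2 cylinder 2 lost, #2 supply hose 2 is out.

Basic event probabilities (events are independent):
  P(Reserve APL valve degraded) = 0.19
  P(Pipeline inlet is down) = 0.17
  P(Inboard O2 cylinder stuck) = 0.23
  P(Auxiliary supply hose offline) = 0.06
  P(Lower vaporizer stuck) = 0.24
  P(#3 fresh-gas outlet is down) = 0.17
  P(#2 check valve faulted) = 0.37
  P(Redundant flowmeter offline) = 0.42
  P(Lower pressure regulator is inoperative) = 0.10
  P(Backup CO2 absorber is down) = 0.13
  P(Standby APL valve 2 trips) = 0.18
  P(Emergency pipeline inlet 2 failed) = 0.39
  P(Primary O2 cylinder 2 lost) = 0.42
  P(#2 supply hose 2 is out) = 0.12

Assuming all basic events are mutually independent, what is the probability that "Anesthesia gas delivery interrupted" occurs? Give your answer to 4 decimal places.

0.9543

P(Pipeline path fails) [OR] = 1 − (1−0.23) × (1−0.06) = 0.276200
P(Breathing circuit lost) [AND] = 0.17 × 0.276200 = 0.046954
P(Cylinder backup down) [AND] = 0.19 × 0.046954 = 0.008921
P(Vaporizer chain fails) [OR] = 1 − (1−0.17) × (1−0.37) × (1−0.42) × (1−0.10) = 0.727046
P(Scavenge line inoperative) [OR] = 1 − (1−0.24) × (1−0.727046) = 0.792555
P(O2 supply fails) [OR] = 1 − (1−0.008921) × (1−0.792555) × (1−0.13) = 0.821133
P(Pipeline path 2 inoperative) [OR] = 1 − (1−0.39) × (1−0.42) × (1−0.12) = 0.688656
P(Breathing circuit 2 down) [OR] = 1 − (1−0.18) × (1−0.688656) = 0.744698
P(Anesthesia gas delivery interrupted) [OR] = 1 − (1−0.821133) × (1−0.744698) = 0.954335
Rounded to 4 decimal places: P(Anesthesia gas delivery interrupted) ≈ 0.9543.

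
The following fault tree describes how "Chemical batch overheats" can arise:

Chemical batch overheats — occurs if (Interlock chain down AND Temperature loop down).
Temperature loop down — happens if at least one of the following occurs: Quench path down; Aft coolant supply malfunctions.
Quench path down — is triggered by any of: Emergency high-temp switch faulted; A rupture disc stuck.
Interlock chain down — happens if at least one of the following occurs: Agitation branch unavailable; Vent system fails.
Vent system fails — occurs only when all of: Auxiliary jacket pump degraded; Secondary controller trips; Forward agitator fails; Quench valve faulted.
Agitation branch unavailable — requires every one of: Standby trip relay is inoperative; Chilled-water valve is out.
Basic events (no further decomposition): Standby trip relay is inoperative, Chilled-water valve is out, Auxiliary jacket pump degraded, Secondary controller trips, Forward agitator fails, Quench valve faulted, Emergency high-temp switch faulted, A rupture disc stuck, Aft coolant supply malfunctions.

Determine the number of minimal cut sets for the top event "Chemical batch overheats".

Agitation branch unavailable [AND]: one cut set from each child combined → 1 × 1 = 1 cut set(s).
Vent system fails [AND]: one cut set from each child combined → 1 × 1 × 1 × 1 = 1 cut set(s).
Interlock chain down [OR]: union of children's cut sets → 2 cut set(s).
Quench path down [OR]: union of children's cut sets → 2 cut set(s).
Temperature loop down [OR]: union of children's cut sets → 3 cut set(s).
Chemical batch overheats [AND]: one cut set from each child combined → 2 × 3 = 6 cut set(s).
Minimal cut sets: {Chilled-water valve is out, Emergency high-temp switch faulted, Standby trip relay is inoperative}; {A rupture disc stuck, Chilled-water valve is out, Standby trip relay is inoperative}; {Aft coolant supply malfunctions, Chilled-water valve is out, Standby trip relay is inoperative}; {Auxiliary jacket pump degraded, Emergency high-temp switch faulted, Forward agitator fails, Quench valve faulted, Secondary controller trips}; {A rupture disc stuck, Auxiliary jacket pump degraded, Forward agitator fails, Quench valve faulted, Secondary controller trips}; {Aft coolant supply malfunctions, Auxiliary jacket pump degraded, Forward agitator fails, Quench valve faulted, Secondary controller trips}.

6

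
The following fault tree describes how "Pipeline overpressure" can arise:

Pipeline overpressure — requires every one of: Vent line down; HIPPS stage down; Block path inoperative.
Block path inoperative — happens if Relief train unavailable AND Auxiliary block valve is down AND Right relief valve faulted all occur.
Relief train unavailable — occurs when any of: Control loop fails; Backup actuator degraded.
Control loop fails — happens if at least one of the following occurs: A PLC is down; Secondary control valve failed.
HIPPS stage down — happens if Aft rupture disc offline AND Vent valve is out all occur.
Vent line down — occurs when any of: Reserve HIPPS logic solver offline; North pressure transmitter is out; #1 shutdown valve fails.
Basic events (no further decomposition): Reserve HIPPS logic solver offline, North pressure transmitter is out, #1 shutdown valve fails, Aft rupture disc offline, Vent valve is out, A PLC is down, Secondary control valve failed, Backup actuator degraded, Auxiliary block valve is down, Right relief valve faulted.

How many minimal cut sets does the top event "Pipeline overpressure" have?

Vent line down [OR]: union of children's cut sets → 3 cut set(s).
HIPPS stage down [AND]: one cut set from each child combined → 1 × 1 = 1 cut set(s).
Control loop fails [OR]: union of children's cut sets → 2 cut set(s).
Relief train unavailable [OR]: union of children's cut sets → 3 cut set(s).
Block path inoperative [AND]: one cut set from each child combined → 3 × 1 × 1 = 3 cut set(s).
Pipeline overpressure [AND]: one cut set from each child combined → 3 × 1 × 3 = 9 cut set(s).
Minimal cut sets: {A PLC is down, Aft rupture disc offline, Auxiliary block valve is down, Reserve HIPPS logic solver offline, Right relief valve faulted, Vent valve is out}; {Aft rupture disc offline, Auxiliary block valve is down, Reserve HIPPS logic solver offline, Right relief valve faulted, Secondary control valve failed, Vent valve is out}; {Aft rupture disc offline, Auxiliary block valve is down, Backup actuator degraded, Reserve HIPPS logic solver offline, Right relief valve faulted, Vent valve is out}; {A PLC is down, Aft rupture disc offline, Auxiliary block valve is down, North pressure transmitter is out, Right relief valve faulted, Vent valve is out}; {Aft rupture disc offline, Auxiliary block valve is down, North pressure transmitter is out, Right relief valve faulted, Secondary control valve failed, Vent valve is out}; {Aft rupture disc offline, Auxiliary block valve is down, Backup actuator degraded, North pressure transmitter is out, Right relief valve faulted, Vent valve is out}; {#1 shutdown valve fails, A PLC is down, Aft rupture disc offline, Auxiliary block valve is down, Right relief valve faulted, Vent valve is out}; {#1 shutdown valve fails, Aft rupture disc offline, Auxiliary block valve is down, Right relief valve faulted, Secondary control valve failed, Vent valve is out}; {#1 shutdown valve fails, Aft rupture disc offline, Auxiliary block valve is down, Backup actuator degraded, Right relief valve faulted, Vent valve is out}.

9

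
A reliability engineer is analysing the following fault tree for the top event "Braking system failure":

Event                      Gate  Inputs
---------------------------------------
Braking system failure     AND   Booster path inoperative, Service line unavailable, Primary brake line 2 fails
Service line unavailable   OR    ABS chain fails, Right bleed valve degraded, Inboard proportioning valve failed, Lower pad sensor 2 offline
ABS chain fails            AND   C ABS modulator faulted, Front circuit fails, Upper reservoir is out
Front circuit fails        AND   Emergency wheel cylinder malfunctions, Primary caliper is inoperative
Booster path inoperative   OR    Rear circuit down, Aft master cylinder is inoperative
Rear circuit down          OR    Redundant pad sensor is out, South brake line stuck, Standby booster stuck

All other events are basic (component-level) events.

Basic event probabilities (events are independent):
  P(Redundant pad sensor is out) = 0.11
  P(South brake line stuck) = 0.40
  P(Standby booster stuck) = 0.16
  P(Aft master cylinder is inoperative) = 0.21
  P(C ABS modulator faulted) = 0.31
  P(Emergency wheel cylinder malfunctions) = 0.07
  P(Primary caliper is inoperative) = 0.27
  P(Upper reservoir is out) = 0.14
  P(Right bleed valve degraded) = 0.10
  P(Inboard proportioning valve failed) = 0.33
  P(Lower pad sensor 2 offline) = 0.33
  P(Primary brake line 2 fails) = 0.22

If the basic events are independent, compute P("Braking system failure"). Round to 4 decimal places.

P(Rear circuit down) [OR] = 1 − (1−0.11) × (1−0.40) × (1−0.16) = 0.551440
P(Booster path inoperative) [OR] = 1 − (1−0.551440) × (1−0.21) = 0.645638
P(Front circuit fails) [AND] = 0.07 × 0.27 = 0.018900
P(ABS chain fails) [AND] = 0.31 × 0.018900 × 0.14 = 0.000820
P(Service line unavailable) [OR] = 1 − (1−0.000820) × (1−0.10) × (1−0.33) × (1−0.33) = 0.596321
P(Braking system failure) [AND] = 0.645638 × 0.596321 × 0.22 = 0.084702
Rounded to 4 decimal places: P(Braking system failure) ≈ 0.0847.

0.0847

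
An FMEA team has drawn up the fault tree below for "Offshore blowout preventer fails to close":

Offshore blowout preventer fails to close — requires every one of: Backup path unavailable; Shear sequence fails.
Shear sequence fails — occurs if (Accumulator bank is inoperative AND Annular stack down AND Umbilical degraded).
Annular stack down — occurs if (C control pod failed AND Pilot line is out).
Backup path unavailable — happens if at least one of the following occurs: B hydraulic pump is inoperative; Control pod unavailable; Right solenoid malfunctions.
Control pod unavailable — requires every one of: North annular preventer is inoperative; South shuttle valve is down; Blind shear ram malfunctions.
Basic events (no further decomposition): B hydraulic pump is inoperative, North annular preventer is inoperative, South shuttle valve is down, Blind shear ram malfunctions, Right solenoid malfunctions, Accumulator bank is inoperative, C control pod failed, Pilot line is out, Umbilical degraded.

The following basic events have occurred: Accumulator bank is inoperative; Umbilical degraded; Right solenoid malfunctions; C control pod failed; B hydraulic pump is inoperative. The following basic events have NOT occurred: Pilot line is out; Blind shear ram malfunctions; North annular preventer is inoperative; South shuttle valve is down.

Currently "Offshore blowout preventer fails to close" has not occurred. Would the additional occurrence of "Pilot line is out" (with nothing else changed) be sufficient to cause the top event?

Yes

Counterfactual: set "Pilot line is out" to occurred.
Control pod unavailable [AND]: North annular preventer is inoperative=not, South shuttle valve is down=not, Blind shear ram malfunctions=not → not all inputs occur → does not occur.
Backup path unavailable [OR]: B hydraulic pump is inoperative=occurs, Control pod unavailable=not, Right solenoid malfunctions=occurs → at least one input occurs → occurs.
Annular stack down [AND]: C control pod failed=occurs, Pilot line is out=occurs → all inputs occur → occurs.
Shear sequence fails [AND]: Accumulator bank is inoperative=occurs, Annular stack down=occurs, Umbilical degraded=occurs → all inputs occur → occurs.
Offshore blowout preventer fails to close [AND]: Backup path unavailable=occurs, Shear sequence fails=occurs → all inputs occur → occurs.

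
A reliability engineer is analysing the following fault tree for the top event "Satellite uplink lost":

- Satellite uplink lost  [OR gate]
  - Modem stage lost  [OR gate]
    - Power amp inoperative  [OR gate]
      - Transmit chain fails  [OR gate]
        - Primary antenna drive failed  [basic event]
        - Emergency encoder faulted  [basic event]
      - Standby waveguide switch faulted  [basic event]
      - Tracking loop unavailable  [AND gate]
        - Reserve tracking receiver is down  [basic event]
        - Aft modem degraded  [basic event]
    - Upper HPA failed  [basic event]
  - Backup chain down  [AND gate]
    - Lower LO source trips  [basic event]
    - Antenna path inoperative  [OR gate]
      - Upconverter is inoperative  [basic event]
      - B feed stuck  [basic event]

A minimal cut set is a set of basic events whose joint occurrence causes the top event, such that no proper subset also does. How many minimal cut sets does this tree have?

Transmit chain fails [OR]: union of children's cut sets → 2 cut set(s).
Tracking loop unavailable [AND]: one cut set from each child combined → 1 × 1 = 1 cut set(s).
Power amp inoperative [OR]: union of children's cut sets → 4 cut set(s).
Modem stage lost [OR]: union of children's cut sets → 5 cut set(s).
Antenna path inoperative [OR]: union of children's cut sets → 2 cut set(s).
Backup chain down [AND]: one cut set from each child combined → 1 × 2 = 2 cut set(s).
Satellite uplink lost [OR]: union of children's cut sets → 7 cut set(s).
Minimal cut sets: {Primary antenna drive failed}; {Emergency encoder faulted}; {Standby waveguide switch faulted}; {Aft modem degraded, Reserve tracking receiver is down}; {Upper HPA failed}; {Lower LO source trips, Upconverter is inoperative}; {B feed stuck, Lower LO source trips}.

7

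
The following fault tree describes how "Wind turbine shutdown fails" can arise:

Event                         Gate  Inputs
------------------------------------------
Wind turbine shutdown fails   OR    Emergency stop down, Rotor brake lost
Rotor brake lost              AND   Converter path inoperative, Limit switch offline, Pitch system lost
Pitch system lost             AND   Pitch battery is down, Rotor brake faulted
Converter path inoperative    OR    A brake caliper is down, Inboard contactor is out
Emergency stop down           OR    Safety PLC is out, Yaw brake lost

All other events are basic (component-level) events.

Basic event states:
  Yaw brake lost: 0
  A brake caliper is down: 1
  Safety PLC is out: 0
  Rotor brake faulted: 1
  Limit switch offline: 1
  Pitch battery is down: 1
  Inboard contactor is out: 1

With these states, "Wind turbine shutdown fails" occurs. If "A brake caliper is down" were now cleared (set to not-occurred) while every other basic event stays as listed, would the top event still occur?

Yes

Counterfactual: set "A brake caliper is down" to not occurred.
Emergency stop down [OR]: Safety PLC is out=not, Yaw brake lost=not → no input occurs → does not occur.
Converter path inoperative [OR]: A brake caliper is down=not, Inboard contactor is out=occurs → at least one input occurs → occurs.
Pitch system lost [AND]: Pitch battery is down=occurs, Rotor brake faulted=occurs → all inputs occur → occurs.
Rotor brake lost [AND]: Converter path inoperative=occurs, Limit switch offline=occurs, Pitch system lost=occurs → all inputs occur → occurs.
Wind turbine shutdown fails [OR]: Emergency stop down=not, Rotor brake lost=occurs → at least one input occurs → occurs.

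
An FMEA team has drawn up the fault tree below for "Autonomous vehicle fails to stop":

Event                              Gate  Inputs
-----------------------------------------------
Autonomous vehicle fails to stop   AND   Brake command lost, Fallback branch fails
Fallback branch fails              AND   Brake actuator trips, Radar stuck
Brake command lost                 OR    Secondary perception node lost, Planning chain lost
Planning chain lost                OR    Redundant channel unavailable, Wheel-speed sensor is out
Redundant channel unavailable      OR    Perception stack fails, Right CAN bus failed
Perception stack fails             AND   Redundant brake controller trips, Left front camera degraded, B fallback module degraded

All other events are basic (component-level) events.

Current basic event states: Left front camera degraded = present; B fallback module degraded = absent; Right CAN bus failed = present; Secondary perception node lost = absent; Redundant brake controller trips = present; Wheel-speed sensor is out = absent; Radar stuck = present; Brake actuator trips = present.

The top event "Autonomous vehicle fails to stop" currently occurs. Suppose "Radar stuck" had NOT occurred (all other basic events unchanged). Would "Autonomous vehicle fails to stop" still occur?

No

Counterfactual: set "Radar stuck" to not occurred.
Perception stack fails [AND]: Redundant brake controller trips=occurs, Left front camera degraded=occurs, B fallback module degraded=not → not all inputs occur → does not occur.
Redundant channel unavailable [OR]: Perception stack fails=not, Right CAN bus failed=occurs → at least one input occurs → occurs.
Planning chain lost [OR]: Redundant channel unavailable=occurs, Wheel-speed sensor is out=not → at least one input occurs → occurs.
Brake command lost [OR]: Secondary perception node lost=not, Planning chain lost=occurs → at least one input occurs → occurs.
Fallback branch fails [AND]: Brake actuator trips=occurs, Radar stuck=not → not all inputs occur → does not occur.
Autonomous vehicle fails to stop [AND]: Brake command lost=occurs, Fallback branch fails=not → not all inputs occur → does not occur.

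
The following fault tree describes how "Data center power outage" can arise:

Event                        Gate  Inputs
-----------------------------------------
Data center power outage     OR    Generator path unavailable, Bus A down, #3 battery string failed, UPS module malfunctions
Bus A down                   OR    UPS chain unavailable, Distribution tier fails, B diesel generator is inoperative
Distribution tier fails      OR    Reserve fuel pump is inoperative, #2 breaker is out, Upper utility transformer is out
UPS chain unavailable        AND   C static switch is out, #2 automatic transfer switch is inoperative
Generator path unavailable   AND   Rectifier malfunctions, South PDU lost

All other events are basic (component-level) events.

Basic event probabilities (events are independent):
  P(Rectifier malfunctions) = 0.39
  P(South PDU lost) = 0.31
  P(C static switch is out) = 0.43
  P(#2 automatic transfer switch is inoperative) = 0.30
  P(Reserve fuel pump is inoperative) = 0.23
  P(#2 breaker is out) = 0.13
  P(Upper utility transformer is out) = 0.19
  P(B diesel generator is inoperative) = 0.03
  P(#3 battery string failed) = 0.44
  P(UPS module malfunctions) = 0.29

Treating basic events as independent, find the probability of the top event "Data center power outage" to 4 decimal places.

P(Generator path unavailable) [AND] = 0.39 × 0.31 = 0.120900
P(UPS chain unavailable) [AND] = 0.43 × 0.30 = 0.129000
P(Distribution tier fails) [OR] = 1 − (1−0.23) × (1−0.13) × (1−0.19) = 0.457381
P(Bus A down) [OR] = 1 − (1−0.129000) × (1−0.457381) × (1−0.03) = 0.541557
P(Data center power outage) [OR] = 1 − (1−0.120900) × (1−0.541557) × (1−0.44) × (1−0.29) = 0.839760
Rounded to 4 decimal places: P(Data center power outage) ≈ 0.8398.

0.8398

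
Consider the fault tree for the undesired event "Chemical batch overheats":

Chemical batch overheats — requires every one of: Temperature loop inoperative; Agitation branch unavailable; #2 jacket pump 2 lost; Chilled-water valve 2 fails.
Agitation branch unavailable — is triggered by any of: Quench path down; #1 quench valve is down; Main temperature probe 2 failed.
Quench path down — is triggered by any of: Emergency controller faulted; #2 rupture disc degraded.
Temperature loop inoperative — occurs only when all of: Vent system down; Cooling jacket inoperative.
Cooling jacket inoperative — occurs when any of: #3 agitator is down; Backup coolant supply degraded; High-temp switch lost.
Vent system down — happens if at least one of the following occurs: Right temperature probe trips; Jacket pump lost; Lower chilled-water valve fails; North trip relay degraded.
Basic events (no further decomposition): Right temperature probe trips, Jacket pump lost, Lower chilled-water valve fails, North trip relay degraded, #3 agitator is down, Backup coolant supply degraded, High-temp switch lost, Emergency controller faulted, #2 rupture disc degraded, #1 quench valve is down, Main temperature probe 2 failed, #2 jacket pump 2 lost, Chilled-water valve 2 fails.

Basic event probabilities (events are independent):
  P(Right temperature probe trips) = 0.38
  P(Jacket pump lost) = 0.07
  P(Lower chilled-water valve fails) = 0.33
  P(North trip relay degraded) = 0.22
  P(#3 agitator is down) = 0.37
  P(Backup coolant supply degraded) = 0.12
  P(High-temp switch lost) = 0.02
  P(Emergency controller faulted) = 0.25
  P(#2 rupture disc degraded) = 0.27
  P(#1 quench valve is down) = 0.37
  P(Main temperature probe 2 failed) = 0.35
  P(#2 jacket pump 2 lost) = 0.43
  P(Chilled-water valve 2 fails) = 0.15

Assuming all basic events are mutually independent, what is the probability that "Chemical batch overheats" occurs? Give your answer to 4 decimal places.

P(Vent system down) [OR] = 1 − (1−0.38) × (1−0.07) × (1−0.33) × (1−0.22) = 0.698669
P(Cooling jacket inoperative) [OR] = 1 − (1−0.37) × (1−0.12) × (1−0.02) = 0.456688
P(Temperature loop inoperative) [AND] = 0.698669 × 0.456688 = 0.319074
P(Quench path down) [OR] = 1 − (1−0.25) × (1−0.27) = 0.452500
P(Agitation branch unavailable) [OR] = 1 − (1−0.452500) × (1−0.37) × (1−0.35) = 0.775799
P(Chemical batch overheats) [AND] = 0.319074 × 0.775799 × 0.43 × 0.15 = 0.015966
Rounded to 4 decimal places: P(Chemical batch overheats) ≈ 0.0160.

0.0160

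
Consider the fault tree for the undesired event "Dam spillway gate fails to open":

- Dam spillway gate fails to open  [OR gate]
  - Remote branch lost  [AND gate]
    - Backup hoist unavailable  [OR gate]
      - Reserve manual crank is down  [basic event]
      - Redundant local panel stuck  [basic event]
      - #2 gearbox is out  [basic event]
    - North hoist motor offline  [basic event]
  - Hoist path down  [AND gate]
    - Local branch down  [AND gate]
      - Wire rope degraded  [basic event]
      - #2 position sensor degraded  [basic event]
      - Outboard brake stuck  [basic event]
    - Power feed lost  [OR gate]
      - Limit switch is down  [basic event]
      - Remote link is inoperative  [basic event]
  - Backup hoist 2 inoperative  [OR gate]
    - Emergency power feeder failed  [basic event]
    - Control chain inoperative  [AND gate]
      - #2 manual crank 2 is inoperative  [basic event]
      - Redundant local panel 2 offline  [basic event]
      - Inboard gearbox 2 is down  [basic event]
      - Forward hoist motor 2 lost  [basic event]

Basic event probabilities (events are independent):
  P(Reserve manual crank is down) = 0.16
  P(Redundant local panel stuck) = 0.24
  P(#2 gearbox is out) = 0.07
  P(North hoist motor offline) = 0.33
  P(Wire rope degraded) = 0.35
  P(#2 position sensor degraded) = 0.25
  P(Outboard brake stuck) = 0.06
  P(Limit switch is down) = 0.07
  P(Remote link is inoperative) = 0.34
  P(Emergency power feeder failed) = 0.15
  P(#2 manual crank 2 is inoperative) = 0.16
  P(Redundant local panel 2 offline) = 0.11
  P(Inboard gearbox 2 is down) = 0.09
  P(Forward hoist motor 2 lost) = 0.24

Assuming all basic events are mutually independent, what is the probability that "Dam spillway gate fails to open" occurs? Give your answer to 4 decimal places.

0.2657

P(Backup hoist unavailable) [OR] = 1 − (1−0.16) × (1−0.24) × (1−0.07) = 0.406288
P(Remote branch lost) [AND] = 0.406288 × 0.33 = 0.134075
P(Local branch down) [AND] = 0.35 × 0.25 × 0.06 = 0.005250
P(Power feed lost) [OR] = 1 − (1−0.07) × (1−0.34) = 0.386200
P(Hoist path down) [AND] = 0.005250 × 0.386200 = 0.002028
P(Control chain inoperative) [AND] = 0.16 × 0.11 × 0.09 × 0.24 = 0.000380
P(Backup hoist 2 inoperative) [OR] = 1 − (1−0.15) × (1−0.000380) = 0.150323
P(Dam spillway gate fails to open) [OR] = 1 − (1−0.134075) × (1−0.002028) × (1−0.150323) = 0.265736
Rounded to 4 decimal places: P(Dam spillway gate fails to open) ≈ 0.2657.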